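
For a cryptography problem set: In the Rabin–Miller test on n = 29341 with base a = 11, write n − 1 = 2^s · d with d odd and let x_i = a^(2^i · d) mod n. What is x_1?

11101

n − 1 = 29340 = 2^2 · 7335, so s = 2 and d = 7335.
x_0 = 11^7335 mod 29341 = 1331.
x_1 = 1331^2 mod 29341 = 11101.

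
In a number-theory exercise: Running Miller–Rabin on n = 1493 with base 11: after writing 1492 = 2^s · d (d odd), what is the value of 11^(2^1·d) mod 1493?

1492

n − 1 = 1492 = 2^2 · 373, so s = 2 and d = 373.
x_0 = 11^373 mod 1493 = 432.
x_1 = 432^2 mod 1493 = 1492.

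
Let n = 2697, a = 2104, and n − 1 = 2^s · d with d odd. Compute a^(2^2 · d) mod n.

808

n − 1 = 2696 = 2^3 · 337, so s = 3 and d = 337.
x_0 = 2104^337 mod 2697 = 2278.
x_1 = 2278^2 mod 2697 = 256.
x_2 = 256^2 mod 2697 = 808.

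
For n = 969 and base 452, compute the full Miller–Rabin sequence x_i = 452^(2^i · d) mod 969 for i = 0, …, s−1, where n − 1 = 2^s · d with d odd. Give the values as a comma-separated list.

n − 1 = 968 = 2^3 · 121, so s = 3 and d = 121.
x_0 = 452^121 mod 969 = 143.
x_1 = 143^2 mod 969 = 100.
x_2 = 100^2 mod 969 = 310.

143, 100, 310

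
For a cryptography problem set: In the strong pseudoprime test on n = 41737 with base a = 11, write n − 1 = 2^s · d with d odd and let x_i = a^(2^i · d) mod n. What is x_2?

1

n − 1 = 41736 = 2^3 · 5217, so s = 3 and d = 5217.
x_0 = 11^5217 mod 41737 = 34167.
x_1 = 34167^2 mod 41737 = 41736.
x_2 = 41736^2 mod 41737 = 1.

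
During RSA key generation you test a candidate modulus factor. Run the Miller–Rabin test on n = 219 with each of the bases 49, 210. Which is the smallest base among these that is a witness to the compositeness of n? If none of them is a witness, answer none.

49

n − 1 = 218 = 2^1 · 109, so s = 1 and d = 109.
Base 49: x_0 = 49^109 mod 219 = 49. x_0 ∉ {1, 218} and s = 1, so 49 is a Miller–Rabin witness and 219 is composite.
Base 210: x_0 = 210^109 mod 219 = 210. x_0 ∉ {1, 218} and s = 1, so 210 is a Miller–Rabin witness and 219 is composite.
The smallest witness among the given bases is 49.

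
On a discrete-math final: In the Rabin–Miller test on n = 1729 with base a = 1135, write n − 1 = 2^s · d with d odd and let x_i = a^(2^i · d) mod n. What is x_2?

n − 1 = 1728 = 2^6 · 27, so s = 6 and d = 27.
By repeated squaring, 1135^27 ≡ 246 (mod 1729).
x_0 = 246.
x_1 = 246^2 mod 1729 = 1.
x_2 = 1^2 mod 1729 = 1.

1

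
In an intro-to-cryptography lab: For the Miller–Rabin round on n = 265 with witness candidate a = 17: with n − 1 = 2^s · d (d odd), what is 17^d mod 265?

112

n − 1 = 264 = 2^3 · 33, so s = 3 and d = 33.
Repeated squaring mod 265: 17^1 ≡ 17, 17^2 ≡ 24, 17^4 ≡ 46, 17^8 ≡ 261, 17^16 ≡ 16, 17^32 ≡ 256.
33 = 32 + 1, so 17^33 ≡ 256·17 ≡ 112 (mod 265).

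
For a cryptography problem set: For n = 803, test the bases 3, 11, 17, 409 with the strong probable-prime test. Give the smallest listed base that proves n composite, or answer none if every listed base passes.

n − 1 = 802 = 2^1 · 401, so s = 1 and d = 401.
Base 3: x_0 = 3^401 mod 803 = 608. x_0 ∉ {1, 802} and s = 1, so 3 is a Miller–Rabin witness and 803 is composite.
Base 11: x_0 = 11^401 mod 803 = 352. x_0 ∉ {1, 802} and s = 1, so 11 is a Miller–Rabin witness and 803 is composite.
Base 17: x_0 = 17^401 mod 803 = 358. x_0 ∉ {1, 802} and s = 1, so 17 is a Miller–Rabin witness and 803 is composite.
Base 409: x_0 = 409^401 mod 803 = 266. x_0 ∉ {1, 802} and s = 1, so 409 is a Miller–Rabin witness and 803 is composite.
The smallest witness among the given bases is 3.

3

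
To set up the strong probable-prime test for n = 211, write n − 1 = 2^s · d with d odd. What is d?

105

Halving: 210 → 105; 105 is odd.
So 210 = 2^1 · 105.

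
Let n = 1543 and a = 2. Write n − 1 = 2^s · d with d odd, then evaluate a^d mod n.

1

n − 1 = 1542 = 2^1 · 771, so s = 1 and d = 771.
2^771 mod 1543 = 1.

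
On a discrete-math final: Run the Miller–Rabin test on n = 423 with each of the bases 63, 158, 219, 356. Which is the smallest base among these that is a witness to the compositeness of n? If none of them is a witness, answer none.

63

n − 1 = 422 = 2^1 · 211, so s = 1 and d = 211.
Base 63: x_0 = 63^211 mod 423 = 18. x_0 ∉ {1, 422} and s = 1, so 63 is a Miller–Rabin witness and 423 is composite.
Base 158: x_0 = 158^211 mod 423 = 284. x_0 ∉ {1, 422} and s = 1, so 158 is a Miller–Rabin witness and 423 is composite.
Base 219: x_0 = 219^211 mod 423 = 405. x_0 ∉ {1, 422} and s = 1, so 219 is a Miller–Rabin witness and 423 is composite.
Base 356: x_0 = 356^211 mod 423 = 59. x_0 ∉ {1, 422} and s = 1, so 356 is a Miller–Rabin witness and 423 is composite.
The smallest witness among the given bases is 63.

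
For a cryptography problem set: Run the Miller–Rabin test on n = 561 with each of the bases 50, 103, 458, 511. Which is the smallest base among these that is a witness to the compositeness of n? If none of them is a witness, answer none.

n − 1 = 560 = 2^4 · 35, so s = 4 and d = 35.
Base 50: x_0 = 50^35 mod 561 = 560. x_0 = 560 ≡ −1, so 50 is not a witness.
Base 103: x_0 = 103^35 mod 561 = 1. x_0 = 1, so 103 is not a witness.
Base 458: x_0 = 458^35 mod 561 = 560. x_0 = 560 ≡ −1, so 458 is not a witness.
Base 511: x_0 = 511^35 mod 561 = 1. x_0 = 1, so 511 is not a witness.
No listed base is a witness for 561.

none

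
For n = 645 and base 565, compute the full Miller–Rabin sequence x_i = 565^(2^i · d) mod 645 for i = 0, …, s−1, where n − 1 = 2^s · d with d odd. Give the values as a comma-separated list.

595, 565

n − 1 = 644 = 2^2 · 161, so s = 2 and d = 161.
x_0 = 565^161 mod 645 = 595.
x_1 = 595^2 mod 645 = 565.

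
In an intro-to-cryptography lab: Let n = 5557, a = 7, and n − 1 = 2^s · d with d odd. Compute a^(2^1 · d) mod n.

5556

n − 1 = 5556 = 2^2 · 1389, so s = 2 and d = 1389.
x_0 = 7^1389 mod 5557 = 2478.
x_1 = 2478^2 mod 5557 = 5556.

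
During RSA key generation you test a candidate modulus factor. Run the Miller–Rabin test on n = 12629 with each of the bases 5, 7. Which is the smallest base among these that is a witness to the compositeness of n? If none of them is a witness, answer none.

n − 1 = 12628 = 2^2 · 3157, so s = 2 and d = 3157.
Base 5: x_0 = 5^3157 mod 12629 = 2004. x_0 is neither 1 nor 12628, so continue squaring. x_1 = 2004^2 mod 12629 = 12623. Reached i = s−1 = 1 without hitting −1: 5 is a Miller–Rabin witness and 12629 is composite.
Base 7: x_0 = 7^3157 mod 12629 = 7074. x_0 is neither 1 nor 12628, so continue squaring. x_1 = 7074^2 mod 12629 = 5378. Reached i = s−1 = 1 without hitting −1: 7 is a Miller–Rabin witness and 12629 is composite.
The smallest witness among the given bases is 5.

5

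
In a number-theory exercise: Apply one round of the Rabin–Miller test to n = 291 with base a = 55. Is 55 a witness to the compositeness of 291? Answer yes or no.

yes

n − 1 = 290 = 2^1 · 145, so s = 1 and d = 145.
x_0 = 55^145 mod 291 = 139.
x_0 ∉ {1, 290} and s = 1, so 55 is a Miller–Rabin witness and 291 is composite.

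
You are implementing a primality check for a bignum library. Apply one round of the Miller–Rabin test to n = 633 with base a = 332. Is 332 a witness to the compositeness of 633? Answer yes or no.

yes

n − 1 = 632 = 2^3 · 79, so s = 3 and d = 79.
x_0 = 332^79 mod 633 = 125.
x_0 is neither 1 nor 632, so continue squaring.
x_1 = 125^2 mod 633 = 433.
x_2 = 433^2 mod 633 = 121.
Reached i = s−1 = 2 without hitting −1: 332 is a Miller–Rabin witness and 633 is composite.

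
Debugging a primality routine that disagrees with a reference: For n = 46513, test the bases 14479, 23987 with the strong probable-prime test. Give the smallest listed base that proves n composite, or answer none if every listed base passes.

n − 1 = 46512 = 2^4 · 2907, so s = 4 and d = 2907.
Base 14479: x_0 = 14479^2907 mod 46513 = 1094. x_0 is neither 1 nor 46512, so continue squaring. x_1 = 1094^2 mod 46513 = 34011. x_2 = 34011^2 mod 46513 = 16324. x_3 = 16324^2 mod 46513 = 46512. x_3 ≡ −1, so 14479 is not a witness.
Base 23987: x_0 = 23987^2907 mod 46513 = 8887. x_0 is neither 1 nor 46512, so continue squaring. x_1 = 8887^2 mod 46513 = 46208. x_2 = 46208^2 mod 46513 = 46512. x_2 ≡ −1, so 23987 is not a witness.
No listed base is a witness for 46513.

none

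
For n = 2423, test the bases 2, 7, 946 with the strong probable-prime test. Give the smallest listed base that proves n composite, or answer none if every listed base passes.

n − 1 = 2422 = 2^1 · 1211, so s = 1 and d = 1211.
Base 2: x_0 = 2^1211 mod 2423 = 1. x_0 = 1, so 2 is not a witness.
Base 7: x_0 = 7^1211 mod 2423 = 2422. x_0 = 2422 ≡ −1, so 7 is not a witness.
Base 946: x_0 = 946^1211 mod 2423 = 1. x_0 = 1, so 946 is not a witness.
No listed base is a witness for 2423.

none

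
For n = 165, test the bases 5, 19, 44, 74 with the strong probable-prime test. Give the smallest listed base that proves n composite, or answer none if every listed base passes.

5

n − 1 = 164 = 2^2 · 41, so s = 2 and d = 41.
Base 5: x_0 = 5^41 mod 165 = 5. x_0 is neither 1 nor 164, so continue squaring. x_1 = 5^2 mod 165 = 25. Reached i = s−1 = 1 without hitting −1: 5 is a Miller–Rabin witness and 165 is composite.
Base 19: x_0 = 19^41 mod 165 = 19. x_0 is neither 1 nor 164, so continue squaring. x_1 = 19^2 mod 165 = 31. Reached i = s−1 = 1 without hitting −1: 19 is a Miller–Rabin witness and 165 is composite.
Base 44: x_0 = 44^41 mod 165 = 44. x_0 is neither 1 nor 164, so continue squaring. x_1 = 44^2 mod 165 = 121. Reached i = s−1 = 1 without hitting −1: 44 is a Miller–Rabin witness and 165 is composite.
Base 74: x_0 = 74^41 mod 165 = 74. x_0 is neither 1 nor 164, so continue squaring. x_1 = 74^2 mod 165 = 31. Reached i = s−1 = 1 without hitting −1: 74 is a Miller–Rabin witness and 165 is composite.
The smallest witness among the given bases is 5.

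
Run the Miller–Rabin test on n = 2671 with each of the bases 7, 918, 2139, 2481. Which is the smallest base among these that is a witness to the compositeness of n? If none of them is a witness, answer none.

n − 1 = 2670 = 2^1 · 1335, so s = 1 and d = 1335.
Base 7: x_0 = 7^1335 mod 2671 = 2670. x_0 = 2670 ≡ −1, so 7 is not a witness.
Base 918: x_0 = 918^1335 mod 2671 = 2670. x_0 = 2670 ≡ −1, so 918 is not a witness.
Base 2139: x_0 = 2139^1335 mod 2671 = 2670. x_0 = 2670 ≡ −1, so 2139 is not a witness.
Base 2481: x_0 = 2481^1335 mod 2671 = 1. x_0 = 1, so 2481 is not a witness.
No listed base is a witness for 2671.

none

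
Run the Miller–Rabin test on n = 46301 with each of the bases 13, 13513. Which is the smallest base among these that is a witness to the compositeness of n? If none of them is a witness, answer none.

none

n − 1 = 46300 = 2^2 · 11575, so s = 2 and d = 11575.
Base 13: x_0 = 13^11575 mod 46301 = 27049. x_0 is neither 1 nor 46300, so continue squaring. x_1 = 27049^2 mod 46301 = 46300. x_1 ≡ −1, so 13 is not a witness.
Base 13513: x_0 = 13513^11575 mod 46301 = 27049. x_0 is neither 1 nor 46300, so continue squaring. x_1 = 27049^2 mod 46301 = 46300. x_1 ≡ −1, so 13513 is not a witness.
No listed base is a witness for 46301.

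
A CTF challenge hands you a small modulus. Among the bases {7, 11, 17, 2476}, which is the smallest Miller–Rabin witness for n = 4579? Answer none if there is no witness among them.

n − 1 = 4578 = 2^1 · 2289, so s = 1 and d = 2289.
Base 7: x_0 = 7^2289 mod 4579 = 2566. x_0 ∉ {1, 4578} and s = 1, so 7 is a Miller–Rabin witness and 4579 is composite.
Base 11: x_0 = 11^2289 mod 4579 = 647. x_0 ∉ {1, 4578} and s = 1, so 11 is a Miller–Rabin witness and 4579 is composite.
Base 17: x_0 = 17^2289 mod 4579 = 3716. x_0 ∉ {1, 4578} and s = 1, so 17 is a Miller–Rabin witness and 4579 is composite.
Base 2476: x_0 = 2476^2289 mod 4579 = 2021. x_0 ∉ {1, 4578} and s = 1, so 2476 is a Miller–Rabin witness and 4579 is composite.
The smallest witness among the given bases is 7.

7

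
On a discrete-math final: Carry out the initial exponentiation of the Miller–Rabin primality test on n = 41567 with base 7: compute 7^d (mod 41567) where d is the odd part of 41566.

25299

n − 1 = 41566 = 2^1 · 20783, so s = 1 and d = 20783.
7^20783 mod 41567 = 25299.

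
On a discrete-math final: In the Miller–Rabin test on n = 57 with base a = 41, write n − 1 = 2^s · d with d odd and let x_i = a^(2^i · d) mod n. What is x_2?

n − 1 = 56 = 2^3 · 7, so s = 3 and d = 7.
x_0 = 41^7 mod 57 = 2.
x_1 = 2^2 mod 57 = 4.
x_2 = 4^2 mod 57 = 16.

16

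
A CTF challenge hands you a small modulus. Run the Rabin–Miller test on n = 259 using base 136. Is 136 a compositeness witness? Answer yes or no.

yes

n − 1 = 258 = 2^1 · 129, so s = 1 and d = 129.
Repeated squaring mod 259: 136^1 ≡ 136, 136^2 ≡ 107, 136^4 ≡ 53, 136^8 ≡ 219, 136^16 ≡ 46, 136^32 ≡ 44, 136^64 ≡ 123, 136^128 ≡ 107.
129 = 128 + 1, so 136^129 ≡ 107·136 ≡ 48 (mod 259).
x_0 = 136^129 mod 259 = 48.
x_0 ∉ {1, 258} and s = 1, so 136 is a Miller–Rabin witness and 259 is composite.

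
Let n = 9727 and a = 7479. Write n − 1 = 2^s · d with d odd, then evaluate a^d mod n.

7890

n − 1 = 9726 = 2^1 · 4863, so s = 1 and d = 4863.
Repeated squaring mod 9727: 7479^1 ≡ 7479, 7479^2 ≡ 5191, 7479^4 ≡ 2691, 7479^8 ≡ 4593, 7479^16 ≡ 7513, 7479^32 ≡ 9115, 7479^64 ≡ 4918, 7479^128 ≡ 5402, 7479^256 ≡ 604, 7479^512 ≡ 4917, 7479^1024 ≡ 5294, 7479^2048 ≡ 2949, 7479^4096 ≡ 663.
4863 = 4096 + 512 + 128 + 64 + 32 + 16 + 8 + 4 + 2 + 1, so 7479^4863 ≡ 663·4917·5402·4918·9115·7513·4593·2691·5191·7479 ≡ 7890 (mod 9727).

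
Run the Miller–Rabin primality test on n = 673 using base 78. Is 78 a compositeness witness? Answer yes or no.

no

n − 1 = 672 = 2^5 · 21, so s = 5 and d = 21.
By repeated squaring, 78^21 ≡ 8 (mod 673).
x_0 = 78^21 mod 673 = 8.
x_0 is neither 1 nor 672, so continue squaring.
x_1 = 8^2 mod 673 = 64.
x_2 = 64^2 mod 673 = 58.
x_3 = 58^2 mod 673 = 672.
x_3 ≡ −1, so 78 is not a witness.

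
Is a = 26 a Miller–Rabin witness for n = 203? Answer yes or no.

yes

n − 1 = 202 = 2^1 · 101, so s = 1 and d = 101.
x_0 = 26^101 mod 203 = 143.
x_0 ∉ {1, 202} and s = 1, so 26 is a Miller–Rabin witness and 203 is composite.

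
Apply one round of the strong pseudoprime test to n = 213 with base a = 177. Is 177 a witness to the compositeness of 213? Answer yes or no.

n − 1 = 212 = 2^2 · 53, so s = 2 and d = 53.
x_0 = 177^53 mod 213 = 207.
x_0 is neither 1 nor 212, so continue squaring.
x_1 = 207^2 mod 213 = 36.
Reached i = s−1 = 1 without hitting −1: 177 is a Miller–Rabin witness and 213 is composite.

yes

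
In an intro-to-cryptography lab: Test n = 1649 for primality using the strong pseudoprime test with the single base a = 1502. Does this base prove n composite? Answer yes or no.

n − 1 = 1648 = 2^4 · 103, so s = 4 and d = 103.
Repeated squaring mod 1649: 1502^1 ≡ 1502, 1502^2 ≡ 172, 1502^4 ≡ 1551, 1502^8 ≡ 1359, 1502^16 ≡ 1, 1502^32 ≡ 1, 1502^64 ≡ 1.
103 = 64 + 32 + 4 + 2 + 1, so 1502^103 ≡ 1·1·1551·172·1502 ≡ 1034 (mod 1649).
x_0 = 1502^103 mod 1649 = 1034.
x_0 is neither 1 nor 1648, so continue squaring.
x_1 = 1034^2 mod 1649 = 604.
x_2 = 604^2 mod 1649 = 387.
x_3 = 387^2 mod 1649 = 1359.
Reached i = s−1 = 3 without hitting −1: 1502 is a Miller–Rabin witness and 1649 is composite.

yes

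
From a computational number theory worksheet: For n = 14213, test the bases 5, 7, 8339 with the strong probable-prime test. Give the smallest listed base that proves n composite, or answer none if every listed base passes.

5

n − 1 = 14212 = 2^2 · 3553, so s = 2 and d = 3553.
Base 5: x_0 = 5^3553 mod 14213 = 7603. x_0 is neither 1 nor 14212, so continue squaring. x_1 = 7603^2 mod 14213 = 1338. Reached i = s−1 = 1 without hitting −1: 5 is a Miller–Rabin witness and 14213 is composite.
Base 7: x_0 = 7^3553 mod 14213 = 13780. x_0 is neither 1 nor 14212, so continue squaring. x_1 = 13780^2 mod 14213 = 2720. Reached i = s−1 = 1 without hitting −1: 7 is a Miller–Rabin witness and 14213 is composite.
Base 8339: x_0 = 8339^3553 mod 14213 = 542. x_0 is neither 1 nor 14212, so continue squaring. x_1 = 542^2 mod 14213 = 9504. Reached i = s−1 = 1 without hitting −1: 8339 is a Miller–Rabin witness and 14213 is composite.
The smallest witness among the given bases is 5.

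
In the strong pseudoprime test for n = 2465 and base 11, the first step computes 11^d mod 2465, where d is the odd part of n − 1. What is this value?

n − 1 = 2464 = 2^5 · 77, so s = 5 and d = 77.
11^77 mod 2465 = 1061.

1061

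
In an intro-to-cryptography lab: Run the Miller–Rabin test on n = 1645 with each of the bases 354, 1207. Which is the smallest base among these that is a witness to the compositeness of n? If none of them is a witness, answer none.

n − 1 = 1644 = 2^2 · 411, so s = 2 and d = 411.
Base 354: x_0 = 354^411 mod 1645 = 1184. x_0 is neither 1 nor 1644, so continue squaring. x_1 = 1184^2 mod 1645 = 316. Reached i = s−1 = 1 without hitting −1: 354 is a Miller–Rabin witness and 1645 is composite.
Base 1207: x_0 = 1207^411 mod 1645 = 538. x_0 is neither 1 nor 1644, so continue squaring. x_1 = 538^2 mod 1645 = 1569. Reached i = s−1 = 1 without hitting −1: 1207 is a Miller–Rabin witness and 1645 is composite.
The smallest witness among the given bases is 354.

354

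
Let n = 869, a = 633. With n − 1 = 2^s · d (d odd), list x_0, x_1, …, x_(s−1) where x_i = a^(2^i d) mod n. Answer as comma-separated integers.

n − 1 = 868 = 2^2 · 217, so s = 2 and d = 217.
x_0 = 633^217 mod 869 = 712.
x_1 = 712^2 mod 869 = 317.

712, 317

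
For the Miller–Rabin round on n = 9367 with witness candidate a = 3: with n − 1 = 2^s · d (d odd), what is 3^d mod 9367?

n − 1 = 9366 = 2^1 · 4683, so s = 1 and d = 4683.
Repeated squaring mod 9367: 3^1 ≡ 3, 3^2 ≡ 9, 3^4 ≡ 81, 3^8 ≡ 6561, 3^16 ≡ 5356, 3^32 ≡ 4982, 3^64 ≡ 7141, 3^128 ≡ 9300, 3^256 ≡ 4489, 3^512 ≡ 2704, 3^1024 ≡ 5356, 3^2048 ≡ 4982, 3^4096 ≡ 7141.
4683 = 4096 + 512 + 64 + 8 + 2 + 1, so 3^4683 ≡ 7141·2704·7141·6561·9·3 ≡ 6943 (mod 9367).

6943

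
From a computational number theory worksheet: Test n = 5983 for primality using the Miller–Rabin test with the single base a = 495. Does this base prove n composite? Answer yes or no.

n − 1 = 5982 = 2^1 · 2991, so s = 1 and d = 2991.
Repeated squaring mod 5983: 495^1 ≡ 495, 495^2 ≡ 5705, 495^4 ≡ 5488, 495^8 ≡ 5705, 495^16 ≡ 5488, 495^32 ≡ 5705, 495^64 ≡ 5488, 495^128 ≡ 5705, 495^256 ≡ 5488, 495^512 ≡ 5705, 495^1024 ≡ 5488, 495^2048 ≡ 5705.
2991 = 2048 + 512 + 256 + 128 + 32 + 8 + 4 + 2 + 1, so 495^2991 ≡ 5705·5705·5488·5705·5705·5705·5488·5705·495 ≡ 5982 (mod 5983).
x_0 = 495^2991 mod 5983 = 5982.
x_0 = 5982 ≡ −1, so 495 is not a witness.

no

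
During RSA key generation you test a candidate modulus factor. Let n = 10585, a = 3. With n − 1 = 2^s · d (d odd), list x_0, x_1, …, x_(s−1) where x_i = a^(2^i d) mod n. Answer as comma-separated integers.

8422, 10584, 1

n − 1 = 10584 = 2^3 · 1323, so s = 3 and d = 1323.
x_0 = 3^1323 mod 10585 = 8422.
x_1 = 8422^2 mod 10585 = 10584.
x_2 = 10584^2 mod 10585 = 1.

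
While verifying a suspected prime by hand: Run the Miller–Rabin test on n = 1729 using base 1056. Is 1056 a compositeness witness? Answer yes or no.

yes

n − 1 = 1728 = 2^6 · 27, so s = 6 and d = 27.
x_0 = 1056^27 mod 1729 = 1483.
x_0 is neither 1 nor 1728, so continue squaring.
x_1 = 1483^2 mod 1729 = 1.
x_1 = 1 but x_0 ≠ ±1, a nontrivial square root of 1 — 1056 is a witness and 1729 is composite.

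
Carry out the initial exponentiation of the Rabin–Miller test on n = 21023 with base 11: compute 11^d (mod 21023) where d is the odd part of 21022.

1

n − 1 = 21022 = 2^1 · 10511, so s = 1 and d = 10511.
Repeated squaring mod 21023: 11^1 ≡ 11, 11^2 ≡ 121, 11^4 ≡ 14641, 11^8 ≡ 8373, 11^16 ≡ 16447, 11^32 ≡ 868, 11^64 ≡ 17619, 11^128 ≡ 3543, 11^256 ≡ 2118, 11^512 ≡ 8025, 11^1024 ≡ 7176, 11^2048 ≡ 9649, 11^4096 ≡ 13357, 11^8192 ≡ 8271.
10511 = 8192 + 2048 + 256 + 8 + 4 + 2 + 1, so 11^10511 ≡ 8271·9649·2118·8373·14641·121·11 ≡ 1 (mod 21023).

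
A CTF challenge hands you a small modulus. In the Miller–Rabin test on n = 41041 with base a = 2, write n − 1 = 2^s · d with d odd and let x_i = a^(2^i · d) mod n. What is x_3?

n − 1 = 41040 = 2^4 · 2565, so s = 4 and d = 2565.
Repeated squaring mod 41041: 2^1 ≡ 2, 2^2 ≡ 4, 2^4 ≡ 16, 2^8 ≡ 256, 2^16 ≡ 24495, 2^32 ≡ 26646, 2^64 ≡ 16, 2^128 ≡ 256, 2^256 ≡ 24495, 2^512 ≡ 26646, 2^1024 ≡ 16, 2^2048 ≡ 256.
2565 = 2048 + 512 + 4 + 1, so 2^2565 ≡ 256·26646·16·2 ≡ 27994 (mod 41041).
x_0 = 27994.
x_1 = 27994^2 mod 41041 = 27182.
x_2 = 27182^2 mod 41041 = 1.
x_3 = 1^2 mod 41041 = 1.

1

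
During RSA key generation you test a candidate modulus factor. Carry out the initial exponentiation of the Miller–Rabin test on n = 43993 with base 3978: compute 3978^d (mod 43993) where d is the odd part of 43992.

23822

n − 1 = 43992 = 2^3 · 5499, so s = 3 and d = 5499.
3978^5499 mod 43993 = 23822.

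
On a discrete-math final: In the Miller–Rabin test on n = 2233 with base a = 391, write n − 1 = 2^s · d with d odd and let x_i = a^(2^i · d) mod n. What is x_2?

n − 1 = 2232 = 2^3 · 279, so s = 3 and d = 279.
x_0 = 391^279 mod 2233 = 1245.
x_1 = 1245^2 mod 2233 = 323.
x_2 = 323^2 mod 2233 = 1611.

1611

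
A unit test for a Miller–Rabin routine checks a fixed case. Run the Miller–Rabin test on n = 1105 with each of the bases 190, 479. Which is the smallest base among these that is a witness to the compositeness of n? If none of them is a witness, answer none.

190

n − 1 = 1104 = 2^4 · 69, so s = 4 and d = 69.
Base 190: x_0 = 190^69 mod 1105 = 515. x_0 is neither 1 nor 1104, so continue squaring. x_1 = 515^2 mod 1105 = 25. x_2 = 25^2 mod 1105 = 625. x_3 = 625^2 mod 1105 = 560. Reached i = s−1 = 3 without hitting −1: 190 is a Miller–Rabin witness and 1105 is composite.
Base 479: x_0 = 479^69 mod 1105 = 294. x_0 is neither 1 nor 1104, so continue squaring. x_1 = 294^2 mod 1105 = 246. x_2 = 246^2 mod 1105 = 846. x_3 = 846^2 mod 1105 = 781. Reached i = s−1 = 3 without hitting −1: 479 is a Miller–Rabin witness and 1105 is composite.
The smallest witness among the given bases is 190.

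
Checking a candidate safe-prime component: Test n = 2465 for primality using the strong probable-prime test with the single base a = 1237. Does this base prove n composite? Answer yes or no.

no

n − 1 = 2464 = 2^5 · 77, so s = 5 and d = 77.
x_0 = 1237^77 mod 2465 = 1322.
x_0 is neither 1 nor 2464, so continue squaring.
x_1 = 1322^2 mod 2465 = 2464.
x_1 ≡ −1, so 1237 is not a witness.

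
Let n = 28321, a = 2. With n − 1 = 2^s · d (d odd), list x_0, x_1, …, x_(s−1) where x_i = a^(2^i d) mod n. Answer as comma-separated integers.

12962, 13272, 17685, 10422, 7049

n − 1 = 28320 = 2^5 · 885, so s = 5 and d = 885.
x_0 = 2^885 mod 28321 = 12962.
x_1 = 12962^2 mod 28321 = 13272.
x_2 = 13272^2 mod 28321 = 17685.
x_3 = 17685^2 mod 28321 = 10422.
x_4 = 10422^2 mod 28321 = 7049.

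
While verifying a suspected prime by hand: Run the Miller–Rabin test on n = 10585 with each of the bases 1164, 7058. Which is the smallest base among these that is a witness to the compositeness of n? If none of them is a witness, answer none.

n − 1 = 10584 = 2^3 · 1323, so s = 3 and d = 1323.
Base 1164: x_0 = 1164^1323 mod 10585 = 10584. x_0 = 10584 ≡ −1, so 1164 is not a witness.
Base 7058: x_0 = 7058^1323 mod 10585 = 5667. x_0 is neither 1 nor 10584, so continue squaring. x_1 = 5667^2 mod 10585 = 10584. x_1 ≡ −1, so 7058 is not a witness.
No listed base is a witness for 10585.

none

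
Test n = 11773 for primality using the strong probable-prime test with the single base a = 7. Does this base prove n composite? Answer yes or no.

yes

n − 1 = 11772 = 2^2 · 2943, so s = 2 and d = 2943.
Repeated squaring mod 11773: 7^1 ≡ 7, 7^2 ≡ 49, 7^4 ≡ 2401, 7^8 ≡ 7804, 7^16 ≡ 687, 7^32 ≡ 1049, 7^64 ≡ 5512, 7^128 ≡ 7804, 7^256 ≡ 687, 7^512 ≡ 1049, 7^1024 ≡ 5512, 7^2048 ≡ 7804.
2943 = 2048 + 512 + 256 + 64 + 32 + 16 + 8 + 4 + 2 + 1, so 7^2943 ≡ 7804·1049·687·5512·1049·687·7804·2401·49·7 ≡ 5833 (mod 11773).
x_0 = 7^2943 mod 11773 = 5833.
x_0 is neither 1 nor 11772, so continue squaring.
x_1 = 5833^2 mod 11773 = 11692.
Reached i = s−1 = 1 without hitting −1: 7 is a Miller–Rabin witness and 11773 is composite.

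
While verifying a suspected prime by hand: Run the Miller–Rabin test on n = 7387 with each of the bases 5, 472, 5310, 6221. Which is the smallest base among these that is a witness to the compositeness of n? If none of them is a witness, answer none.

5

n − 1 = 7386 = 2^1 · 3693, so s = 1 and d = 3693.
Base 5: x_0 = 5^3693 mod 7387 = 1204. x_0 ∉ {1, 7386} and s = 1, so 5 is a Miller–Rabin witness and 7387 is composite.
Base 472: x_0 = 472^3693 mod 7387 = 4253. x_0 ∉ {1, 7386} and s = 1, so 472 is a Miller–Rabin witness and 7387 is composite.
Base 5310: x_0 = 5310^3693 mod 7387 = 1486. x_0 ∉ {1, 7386} and s = 1, so 5310 is a Miller–Rabin witness and 7387 is composite.
Base 6221: x_0 = 6221^3693 mod 7387 = 5497. x_0 ∉ {1, 7386} and s = 1, so 6221 is a Miller–Rabin witness and 7387 is composite.
The smallest witness among the given bases is 5.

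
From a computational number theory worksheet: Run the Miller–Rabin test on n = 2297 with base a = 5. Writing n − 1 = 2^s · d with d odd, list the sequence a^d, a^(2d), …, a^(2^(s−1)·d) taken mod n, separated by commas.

n − 1 = 2296 = 2^3 · 287, so s = 3 and d = 287.
x_0 = 5^287 mod 2297 = 1324.
x_1 = 1324^2 mod 2297 = 365.
x_2 = 365^2 mod 2297 = 2296.

1324, 365, 2296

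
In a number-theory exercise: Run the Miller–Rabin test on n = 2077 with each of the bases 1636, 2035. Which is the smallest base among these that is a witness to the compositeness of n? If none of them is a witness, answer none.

n − 1 = 2076 = 2^2 · 519, so s = 2 and d = 519.
Base 1636: x_0 = 1636^519 mod 2077 = 271. x_0 is neither 1 nor 2076, so continue squaring. x_1 = 271^2 mod 2077 = 746. Reached i = s−1 = 1 without hitting −1: 1636 is a Miller–Rabin witness and 2077 is composite.
Base 2035: x_0 = 2035^519 mod 2077 = 1496. x_0 is neither 1 nor 2076, so continue squaring. x_1 = 1496^2 mod 2077 = 1087. Reached i = s−1 = 1 without hitting −1: 2035 is a Miller–Rabin witness and 2077 is composite.
The smallest witness among the given bases is 1636.

1636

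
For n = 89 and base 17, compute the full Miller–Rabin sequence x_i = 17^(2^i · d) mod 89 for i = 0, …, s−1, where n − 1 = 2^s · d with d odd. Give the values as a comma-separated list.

55, 88, 1

n − 1 = 88 = 2^3 · 11, so s = 3 and d = 11.
x_0 = 17^11 mod 89 = 55.
x_1 = 55^2 mod 89 = 88.
x_2 = 88^2 mod 89 = 1.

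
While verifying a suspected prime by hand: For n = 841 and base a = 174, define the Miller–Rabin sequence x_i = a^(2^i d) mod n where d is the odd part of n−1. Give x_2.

n − 1 = 840 = 2^3 · 105, so s = 3 and d = 105.
Repeated squaring mod 841: 174^1 ≡ 174, 174^2 ≡ 0, 174^4 ≡ 0, 174^8 ≡ 0, 174^16 ≡ 0, 174^32 ≡ 0, 174^64 ≡ 0.
105 = 64 + 32 + 8 + 1, so 174^105 ≡ 0·0·0·174 ≡ 0 (mod 841).
x_0 = 0.
x_1 = 0^2 mod 841 = 0.
x_2 = 0^2 mod 841 = 0.

0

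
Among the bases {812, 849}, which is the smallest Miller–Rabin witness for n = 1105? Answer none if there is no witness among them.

n − 1 = 1104 = 2^4 · 69, so s = 4 and d = 69.
Base 812: x_0 = 812^69 mod 1105 = 642. x_0 is neither 1 nor 1104, so continue squaring. x_1 = 642^2 mod 1105 = 1104. x_1 ≡ −1, so 812 is not a witness.
Base 849: x_0 = 849^69 mod 1105 = 1104. x_0 = 1104 ≡ −1, so 849 is not a witness.
No listed base is a witness for 1105.

none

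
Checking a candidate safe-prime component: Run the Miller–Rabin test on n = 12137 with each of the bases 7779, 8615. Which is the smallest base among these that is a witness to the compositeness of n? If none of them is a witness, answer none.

7779

n − 1 = 12136 = 2^3 · 1517, so s = 3 and d = 1517.
Base 7779: x_0 = 7779^1517 mod 12137 = 39. x_0 is neither 1 nor 12136, so continue squaring. x_1 = 39^2 mod 12137 = 1521. x_2 = 1521^2 mod 12137 = 7411. Reached i = s−1 = 2 without hitting −1: 7779 is a Miller–Rabin witness and 12137 is composite.
Base 8615: x_0 = 8615^1517 mod 12137 = 6665. x_0 is neither 1 nor 12136, so continue squaring. x_1 = 6665^2 mod 12137 = 805. x_2 = 805^2 mod 12137 = 4764. Reached i = s−1 = 2 without hitting −1: 8615 is a Miller–Rabin witness and 12137 is composite.
The smallest witness among the given bases is 7779.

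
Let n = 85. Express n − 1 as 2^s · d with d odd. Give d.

21

Halving: 84 → 42 → 21; 21 is odd.
So 84 = 2^2 · 21.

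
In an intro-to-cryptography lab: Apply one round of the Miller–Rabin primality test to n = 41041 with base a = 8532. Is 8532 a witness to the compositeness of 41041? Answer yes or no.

n − 1 = 41040 = 2^4 · 2565, so s = 4 and d = 2565.
x_0 = 8532^2565 mod 41041 = 41040.
x_0 = 41040 ≡ −1, so 8532 is not a witness.

no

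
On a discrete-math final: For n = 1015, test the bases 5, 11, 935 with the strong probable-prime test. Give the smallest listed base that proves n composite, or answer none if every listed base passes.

5

n − 1 = 1014 = 2^1 · 507, so s = 1 and d = 507.
Base 5: x_0 = 5^507 mod 1015 = 125. x_0 ∉ {1, 1014} and s = 1, so 5 is a Miller–Rabin witness and 1015 is composite.
Base 11: x_0 = 11^507 mod 1015 = 316. x_0 ∉ {1, 1014} and s = 1, so 11 is a Miller–Rabin witness and 1015 is composite.
Base 935: x_0 = 935^507 mod 1015 = 575. x_0 ∉ {1, 1014} and s = 1, so 935 is a Miller–Rabin witness and 1015 is composite.
The smallest witness among the given bases is 5.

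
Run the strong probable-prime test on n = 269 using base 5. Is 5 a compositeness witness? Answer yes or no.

n − 1 = 268 = 2^2 · 67, so s = 2 and d = 67.
Repeated squaring mod 269: 5^1 ≡ 5, 5^2 ≡ 25, 5^4 ≡ 87, 5^8 ≡ 37, 5^16 ≡ 24, 5^32 ≡ 38, 5^64 ≡ 99.
67 = 64 + 2 + 1, so 5^67 ≡ 99·25·5 ≡ 1 (mod 269).
x_0 = 5^67 mod 269 = 1.
x_0 = 1, so 5 is not a witness.

no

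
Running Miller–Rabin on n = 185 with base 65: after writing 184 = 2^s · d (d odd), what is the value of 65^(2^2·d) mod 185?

155

n − 1 = 184 = 2^3 · 23, so s = 3 and d = 23.
x_0 = 65^23 mod 185 = 40.
x_1 = 40^2 mod 185 = 120.
x_2 = 120^2 mod 185 = 155.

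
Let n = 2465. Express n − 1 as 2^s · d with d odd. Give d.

Halving: 2464 → 1232 → 616 → 308 → 154 → 77; 77 is odd.
So 2464 = 2^5 · 77.

77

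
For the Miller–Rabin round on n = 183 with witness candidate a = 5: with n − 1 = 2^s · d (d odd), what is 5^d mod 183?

5

n − 1 = 182 = 2^1 · 91, so s = 1 and d = 91.
Repeated squaring mod 183: 5^1 ≡ 5, 5^2 ≡ 25, 5^4 ≡ 76, 5^8 ≡ 103, 5^16 ≡ 178, 5^32 ≡ 25, 5^64 ≡ 76.
91 = 64 + 16 + 8 + 2 + 1, so 5^91 ≡ 76·178·103·25·5 ≡ 5 (mod 183).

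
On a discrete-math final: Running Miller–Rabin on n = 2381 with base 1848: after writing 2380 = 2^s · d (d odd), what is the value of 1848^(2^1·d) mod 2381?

1

n − 1 = 2380 = 2^2 · 595, so s = 2 and d = 595.
Repeated squaring mod 2381: 1848^1 ≡ 1848, 1848^2 ≡ 750, 1848^4 ≡ 584, 1848^8 ≡ 573, 1848^16 ≡ 2132, 1848^32 ≡ 95, 1848^64 ≡ 1882, 1848^128 ≡ 1377, 1848^256 ≡ 853, 1848^512 ≡ 1404.
595 = 512 + 64 + 16 + 2 + 1, so 1848^595 ≡ 1404·1882·2132·750·1848 ≡ 1 (mod 2381).
x_0 = 1.
x_1 = 1^2 mod 2381 = 1.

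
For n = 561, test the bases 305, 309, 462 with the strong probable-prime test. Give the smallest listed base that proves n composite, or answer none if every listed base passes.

n − 1 = 560 = 2^4 · 35, so s = 4 and d = 35.
Base 305: x_0 = 305^35 mod 561 = 560. x_0 = 560 ≡ −1, so 305 is not a witness.
Base 309: x_0 = 309^35 mod 561 = 78. x_0 is neither 1 nor 560, so continue squaring. x_1 = 78^2 mod 561 = 474. x_2 = 474^2 mod 561 = 276. x_3 = 276^2 mod 561 = 441. Reached i = s−1 = 3 without hitting −1: 309 is a Miller–Rabin witness and 561 is composite.
Base 462: x_0 = 462^35 mod 561 = 231. x_0 is neither 1 nor 560, so continue squaring. x_1 = 231^2 mod 561 = 66. x_2 = 66^2 mod 561 = 429. x_3 = 429^2 mod 561 = 33. Reached i = s−1 = 3 without hitting −1: 462 is a Miller–Rabin witness and 561 is composite.
The smallest witness among the given bases is 309.

309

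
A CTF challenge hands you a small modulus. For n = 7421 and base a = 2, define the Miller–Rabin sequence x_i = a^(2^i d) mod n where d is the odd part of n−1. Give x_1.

n − 1 = 7420 = 2^2 · 1855, so s = 2 and d = 1855.
x_0 = 2^1855 mod 7421 = 2264.
x_1 = 2264^2 mod 7421 = 5206.

5206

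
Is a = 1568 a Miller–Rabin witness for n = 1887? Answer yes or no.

yes

n − 1 = 1886 = 2^1 · 943, so s = 1 and d = 943.
x_0 = 1568^943 mod 1887 = 1577.
x_0 ∉ {1, 1886} and s = 1, so 1568 is a Miller–Rabin witness and 1887 is composite.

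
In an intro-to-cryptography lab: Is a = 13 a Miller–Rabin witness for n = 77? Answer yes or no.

yes

n − 1 = 76 = 2^2 · 19, so s = 2 and d = 19.
x_0 = 13^19 mod 77 = 6.
x_0 is neither 1 nor 76, so continue squaring.
x_1 = 6^2 mod 77 = 36.
Reached i = s−1 = 1 without hitting −1: 13 is a Miller–Rabin witness and 77 is composite.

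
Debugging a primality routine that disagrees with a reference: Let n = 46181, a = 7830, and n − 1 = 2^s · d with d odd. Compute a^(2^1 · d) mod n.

1

n − 1 = 46180 = 2^2 · 11545, so s = 2 and d = 11545.
x_0 = 7830^11545 mod 46181 = 1.
x_1 = 1^2 mod 46181 = 1.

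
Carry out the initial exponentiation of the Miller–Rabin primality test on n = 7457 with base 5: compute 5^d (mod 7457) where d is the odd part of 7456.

2542

n − 1 = 7456 = 2^5 · 233, so s = 5 and d = 233.
Repeated squaring mod 7457: 5^1 ≡ 5, 5^2 ≡ 25, 5^4 ≡ 625, 5^8 ≡ 2861, 5^16 ≡ 4992, 5^32 ≡ 6227, 5^64 ≡ 6586, 5^128 ≡ 5484.
233 = 128 + 64 + 32 + 8 + 1, so 5^233 ≡ 5484·6586·6227·2861·5 ≡ 2542 (mod 7457).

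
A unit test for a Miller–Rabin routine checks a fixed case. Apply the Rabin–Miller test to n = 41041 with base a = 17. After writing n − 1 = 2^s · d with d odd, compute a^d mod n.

33032

n − 1 = 41040 = 2^4 · 2565, so s = 4 and d = 2565.
Repeated squaring mod 41041: 17^1 ≡ 17, 17^2 ≡ 289, 17^4 ≡ 1439, 17^8 ≡ 18671, 17^16 ≡ 3987, 17^32 ≡ 13302, 17^64 ≡ 15453, 17^128 ≡ 18671, 17^256 ≡ 3987, 17^512 ≡ 13302, 17^1024 ≡ 15453, 17^2048 ≡ 18671.
2565 = 2048 + 512 + 4 + 1, so 17^2565 ≡ 18671·13302·1439·17 ≡ 33032 (mod 41041).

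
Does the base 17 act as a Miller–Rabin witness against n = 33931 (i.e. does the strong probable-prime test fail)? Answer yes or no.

no

n − 1 = 33930 = 2^1 · 16965, so s = 1 and d = 16965.
Repeated squaring mod 33931: 17^1 ≡ 17, 17^2 ≡ 289, 17^4 ≡ 15659, 17^8 ≡ 18875, 17^16 ≡ 24056, 17^32 ≡ 31862, 17^64 ≡ 5455, 17^128 ≡ 33469, 17^256 ≡ 9858, 17^512 ≡ 1780, 17^1024 ≡ 12817, 17^2048 ≡ 15518, 17^4096 ≡ 17, 17^8192 ≡ 289, 17^16384 ≡ 15659.
16965 = 16384 + 512 + 64 + 4 + 1, so 17^16965 ≡ 15659·1780·5455·15659·17 ≡ 1 (mod 33931).
x_0 = 17^16965 mod 33931 = 1.
x_0 = 1, so 17 is not a witness.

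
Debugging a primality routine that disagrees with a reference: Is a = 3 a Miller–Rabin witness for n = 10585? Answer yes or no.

n − 1 = 10584 = 2^3 · 1323, so s = 3 and d = 1323.
Repeated squaring mod 10585: 3^1 ≡ 3, 3^2 ≡ 9, 3^4 ≡ 81, 3^8 ≡ 6561, 3^16 ≡ 8111, 3^32 ≡ 2546, 3^64 ≡ 4096, 3^128 ≡ 10576, 3^256 ≡ 81, 3^512 ≡ 6561, 3^1024 ≡ 8111.
1323 = 1024 + 256 + 32 + 8 + 2 + 1, so 3^1323 ≡ 8111·81·2546·6561·9·3 ≡ 8422 (mod 10585).
x_0 = 3^1323 mod 10585 = 8422.
x_0 is neither 1 nor 10584, so continue squaring.
x_1 = 8422^2 mod 10585 = 10584.
x_1 ≡ −1, so 3 is not a witness.

no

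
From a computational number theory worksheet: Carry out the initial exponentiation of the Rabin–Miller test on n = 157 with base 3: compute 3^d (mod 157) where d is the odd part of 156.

156

n − 1 = 156 = 2^2 · 39, so s = 2 and d = 39.
Repeated squaring mod 157: 3^1 ≡ 3, 3^2 ≡ 9, 3^4 ≡ 81, 3^8 ≡ 124, 3^16 ≡ 147, 3^32 ≡ 100.
39 = 32 + 4 + 2 + 1, so 3^39 ≡ 100·81·9·3 ≡ 156 (mod 157).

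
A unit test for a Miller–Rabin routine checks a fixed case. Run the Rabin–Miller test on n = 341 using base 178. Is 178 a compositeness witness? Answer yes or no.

no

n − 1 = 340 = 2^2 · 85, so s = 2 and d = 85.
x_0 = 178^85 mod 341 = 340.
x_0 = 340 ≡ −1, so 178 is not a witness.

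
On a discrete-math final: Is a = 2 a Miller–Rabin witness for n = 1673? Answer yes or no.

n − 1 = 1672 = 2^3 · 209, so s = 3 and d = 209.
x_0 = 2^209 mod 1673 = 452.
x_0 is neither 1 nor 1672, so continue squaring.
x_1 = 452^2 mod 1673 = 198.
x_2 = 198^2 mod 1673 = 725.
Reached i = s−1 = 2 without hitting −1: 2 is a Miller–Rabin witness and 1673 is composite.

yes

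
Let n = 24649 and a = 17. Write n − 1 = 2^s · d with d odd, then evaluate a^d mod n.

n − 1 = 24648 = 2^3 · 3081, so s = 3 and d = 3081.
Repeated squaring mod 24649: 17^1 ≡ 17, 17^2 ≡ 289, 17^4 ≡ 9574, 17^8 ≡ 16494, 17^16 ≡ 1023, 17^32 ≡ 11271, 17^64 ≡ 19144, 17^128 ≡ 11404, 17^256 ≡ 3092, 17^512 ≡ 21301, 17^1024 ≡ 18458, 17^2048 ≡ 23935.
3081 = 2048 + 1024 + 8 + 1, so 17^3081 ≡ 23935·18458·16494·17 ≡ 8008 (mod 24649).

8008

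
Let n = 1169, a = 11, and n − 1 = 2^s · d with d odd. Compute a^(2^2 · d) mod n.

718

n − 1 = 1168 = 2^4 · 73, so s = 4 and d = 73.
x_0 = 11^73 mod 1169 = 137.
x_1 = 137^2 mod 1169 = 65.
x_2 = 65^2 mod 1169 = 718.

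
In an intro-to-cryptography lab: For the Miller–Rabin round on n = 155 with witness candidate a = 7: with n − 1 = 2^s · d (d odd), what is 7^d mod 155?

142

n − 1 = 154 = 2^1 · 77, so s = 1 and d = 77.
7^77 mod 155 = 142.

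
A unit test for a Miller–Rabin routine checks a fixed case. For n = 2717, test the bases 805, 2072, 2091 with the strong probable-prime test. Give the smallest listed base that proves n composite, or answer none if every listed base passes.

n − 1 = 2716 = 2^2 · 679, so s = 2 and d = 679.
Base 805: x_0 = 805^679 mod 2717 = 1546. x_0 is neither 1 nor 2716, so continue squaring. x_1 = 1546^2 mod 2717 = 1873. Reached i = s−1 = 1 without hitting −1: 805 is a Miller–Rabin witness and 2717 is composite.
Base 2072: x_0 = 2072^679 mod 2717 = 476. x_0 is neither 1 nor 2716, so continue squaring. x_1 = 476^2 mod 2717 = 1065. Reached i = s−1 = 1 without hitting −1: 2072 is a Miller–Rabin witness and 2717 is composite.
Base 2091: x_0 = 2091^679 mod 2717 = 210. x_0 is neither 1 nor 2716, so continue squaring. x_1 = 210^2 mod 2717 = 628. Reached i = s−1 = 1 without hitting −1: 2091 is a Miller–Rabin witness and 2717 is composite.
The smallest witness among the given bases is 805.

805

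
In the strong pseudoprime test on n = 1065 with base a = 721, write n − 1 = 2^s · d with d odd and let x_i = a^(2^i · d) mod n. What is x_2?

n − 1 = 1064 = 2^3 · 133, so s = 3 and d = 133.
x_0 = 721^133 mod 1065 = 421.
x_1 = 421^2 mod 1065 = 451.
x_2 = 451^2 mod 1065 = 1051.

1051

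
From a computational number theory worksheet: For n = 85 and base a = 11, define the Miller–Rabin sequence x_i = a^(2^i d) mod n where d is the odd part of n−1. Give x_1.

66

n − 1 = 84 = 2^2 · 21, so s = 2 and d = 21.
x_0 = 11^21 mod 85 = 61.
x_1 = 61^2 mod 85 = 66.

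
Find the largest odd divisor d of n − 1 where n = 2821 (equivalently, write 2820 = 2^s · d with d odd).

Halving: 2820 → 1410 → 705; 705 is odd.
So 2820 = 2^2 · 705.

705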